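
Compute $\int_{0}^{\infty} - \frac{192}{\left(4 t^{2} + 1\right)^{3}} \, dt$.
$- 18 \pi$

Recall the elementary integral
$$J(a) = \int_{0}^{\infty} - \frac{3}{a^{2} + t^{2}} \, dt = - \frac{3 \pi}{2 a}.$$

Differentiating under the integral sign with respect to $a$,
$$\frac{dJ}{da} = \int_{0}^{\infty} \frac{6 a}{\left(a^{2} + t^{2}\right)^{2}} \, dt = \frac{3 \pi}{2 a^{2}},$$
so $\int_{0}^{\infty} - \frac{3}{\left(a^{2} + t^{2}\right)^{2}} \, dt = - \frac{3 \pi}{4 a^{3}}$.

Repeating — each differentiation of $1/(t^2+a^2)^j$ produces $-2ja/(t^2+a^2)^{j+1}$ — and dividing through by $-2ja$ at each step yields, after $2$ differentiations in total,
$$\int_{0}^{\infty} - \frac{3}{\left(a^{2} + t^{2}\right)^{3}} \, dt = - \frac{9 \pi}{16 a^{5}}.$$

Setting $a = \frac{1}{2}$:
$$I = - 18 \pi.$$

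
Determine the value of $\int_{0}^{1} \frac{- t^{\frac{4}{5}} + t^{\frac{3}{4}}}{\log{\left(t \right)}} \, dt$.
$\log{\left(\frac{35}{36} \right)}$

Introduce a parameter $a$ in the exponent: let $I(a) = \int_{0}^{1} \frac{- t^{\frac{4}{5}} + t^{a}}{\log{\left(t \right)}} \, dt$.

Since $\dfrac{\partial}{\partial a}\,t^{a} = t^{a} \ln t$, the $\ln t$ in the denominator cancels and
$$\frac{dI}{da} = \int_{0}^{1} t^{a} \, dt = \left[\frac{t^{a+1}}{a+1}\right]_0^1 = \frac{1}{a + 1}.$$

Integrating with respect to $a$ gives $I(a) = \log{\left(\frac{5 a}{9} + \frac{5}{9} \right)} + C$.

At $a = \frac{4}{5}$ the integrand is identically $0$, so $I(\frac{4}{5}) = 0$. The closed form gives $0$, hence $C = 0$.

Setting $a = \frac{3}{4}$:
$$I = \log{\left(\frac{35}{36} \right)}.$$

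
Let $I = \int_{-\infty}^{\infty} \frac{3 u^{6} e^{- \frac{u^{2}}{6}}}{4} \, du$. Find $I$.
$\frac{1215 \sqrt{6} \sqrt{\pi}}{4}$

Begin with the known integral
$$J(a) = \int_{-\infty}^{\infty} \frac{3 e^{- a u^{2}}}{4} \, du = \frac{3 \sqrt{\pi}}{4 \sqrt{a}}.$$

Differentiating under the integral sign brings down a factor of $(-u^2)$:
$$\frac{dJ}{da} = \int_{-\infty}^{\infty} - \frac{3 u^{2} e^{- a u^{2}}}{4} \, du = - \frac{3 \sqrt{\pi}}{8 a^{\frac{3}{2}}}.$$

Repeating $3$ times in total — each differentiation brings down another $(-u^2)$ — gives
$$\frac{d^{3}J}{da^{3}} = \int_{-\infty}^{\infty} - \frac{3 u^{6} e^{- a u^{2}}}{4} \, du = - \frac{45 \sqrt{\pi}}{32 a^{\frac{7}{2}}},$$
and the integrand here is $(-1)^{3}$ times the target integrand, so $I = (-1)^{3}\,\frac{d^{3}J}{da^{3}} = \frac{45 \sqrt{\pi}}{32 a^{\frac{7}{2}}}$.

Setting $a = \frac{1}{6}$:
$$I = \frac{1215 \sqrt{6} \sqrt{\pi}}{4}.$$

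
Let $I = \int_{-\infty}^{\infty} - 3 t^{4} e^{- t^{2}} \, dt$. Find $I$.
$- \frac{9 \sqrt{\pi}}{4}$

Start from the elementary integral
$$J(a) = \int_{-\infty}^{\infty} - 3 e^{- a t^{2}} \, dt = - \frac{3 \sqrt{\pi}}{\sqrt{a}}.$$

Differentiating under the integral sign brings down a factor of $(-t^2)$:
$$\frac{dJ}{da} = \int_{-\infty}^{\infty} 3 t^{2} e^{- a t^{2}} \, dt = \frac{3 \sqrt{\pi}}{2 a^{\frac{3}{2}}}.$$

Repeating twice in total — each differentiation brings down another $(-t^2)$ — gives
$$\frac{d^{2}J}{da^{2}} = \int_{-\infty}^{\infty} - 3 t^{4} e^{- a t^{2}} \, dt = - \frac{9 \sqrt{\pi}}{4 a^{\frac{5}{2}}},$$
and the integrand here is exactly the target integrand, so $I = - \frac{9 \sqrt{\pi}}{4 a^{\frac{5}{2}}}$.

Setting $a = 1$:
$$I = - \frac{9 \sqrt{\pi}}{4}.$$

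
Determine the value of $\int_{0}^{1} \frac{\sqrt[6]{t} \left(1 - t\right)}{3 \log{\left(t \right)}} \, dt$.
$- \frac{\log{\left(13 \right)}}{3} + \frac{\log{\left(7 \right)}}{3}$

Introduce a parameter $a$ in the exponent: let $I(a) = \int_{0}^{1} \frac{- t^{\frac{7}{6}} + t^{a}}{3 \log{\left(t \right)}} \, dt$.

Since $\dfrac{\partial}{\partial a}\,t^{a} = t^{a} \ln t$, the $\ln t$ in the denominator cancels and
$$\frac{dI}{da} = \int_{0}^{1} \frac{1}{3} t^{a} \, dt = \frac{1}{3} \left[\frac{t^{a+1}}{a+1}\right]_0^1 = \frac{1}{3 \left(a + 1\right)}.$$

Integrating with respect to $a$ gives $I(a) = \frac{\log{\left(a + 1 \right)}}{3} - \frac{\log{\left(13 \right)}}{3} + \frac{\log{\left(6 \right)}}{3} + C$.

At $a = \frac{7}{6}$ the integrand is identically $0$, so $I(\frac{7}{6}) = 0$. The closed form gives $0$, hence $C = 0$.

Setting $a = \frac{1}{6}$:
$$I = - \frac{\log{\left(13 \right)}}{3} + \frac{\log{\left(7 \right)}}{3}.$$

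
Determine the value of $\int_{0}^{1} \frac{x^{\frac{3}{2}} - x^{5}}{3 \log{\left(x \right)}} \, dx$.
$\log{\left(\frac{\sqrt[3]{90}}{6} \right)}$

Introduce a parameter $a$ in the exponent: let $I(a) = \int_{0}^{1} \frac{x^{\frac{3}{2}} - x^{a}}{3 \log{\left(x \right)}} \, dx$.

Since $\dfrac{\partial}{\partial a}\,x^{a} = x^{a} \ln x$, the $\ln x$ in the denominator cancels and
$$\frac{dI}{da} = \int_{0}^{1} - \frac{1}{3} x^{a} \, dx = - \frac{1}{3} \left[\frac{x^{a+1}}{a+1}\right]_0^1 = - \frac{1}{3 a + 3}.$$

Integrating with respect to $a$ gives $I(a) = - \frac{\log{\left(a + 1 \right)}}{3} - \frac{\log{\left(2 \right)}}{3} + \frac{\log{\left(5 \right)}}{3} + C$.

At $a = \frac{3}{2}$ the integrand is identically $0$, so $I(\frac{3}{2}) = 0$. The closed form gives $0$, hence $C = 0$.

Setting $a = 5$:
$$I = \log{\left(\frac{\sqrt[3]{90}}{6} \right)}.$$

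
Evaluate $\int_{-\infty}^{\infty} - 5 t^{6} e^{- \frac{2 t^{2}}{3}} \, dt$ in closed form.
$- \frac{2025 \sqrt{6} \sqrt{\pi}}{128}$

Start from the elementary integral
$$J(a) = \int_{-\infty}^{\infty} - 5 e^{- a t^{2}} \, dt = - \frac{5 \sqrt{\pi}}{\sqrt{a}}.$$

Differentiating under the integral sign brings down a factor of $(-t^2)$:
$$\frac{dJ}{da} = \int_{-\infty}^{\infty} 5 t^{2} e^{- a t^{2}} \, dt = \frac{5 \sqrt{\pi}}{2 a^{\frac{3}{2}}}.$$

Repeating $3$ times in total — each differentiation brings down another $(-t^2)$ — gives
$$\frac{d^{3}J}{da^{3}} = \int_{-\infty}^{\infty} 5 t^{6} e^{- a t^{2}} \, dt = \frac{75 \sqrt{\pi}}{8 a^{\frac{7}{2}}},$$
and the integrand here is $(-1)^{3}$ times the target integrand, so $I = (-1)^{3}\,\frac{d^{3}J}{da^{3}} = - \frac{75 \sqrt{\pi}}{8 a^{\frac{7}{2}}}$.

Setting $a = \frac{2}{3}$:
$$I = - \frac{2025 \sqrt{6} \sqrt{\pi}}{128}.$$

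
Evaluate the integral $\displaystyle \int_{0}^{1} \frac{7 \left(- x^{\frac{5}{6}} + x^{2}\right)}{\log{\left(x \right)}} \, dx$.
$\log{\left(\frac{612220032}{19487171} \right)}$

Replace the exponent $2$ by a parameter $a$: let $I(a) = \int_{0}^{1} \frac{7 \left(- x^{\frac{5}{6}} + x^{a}\right)}{\log{\left(x \right)}} \, dx$.

Since $\dfrac{\partial}{\partial a}\,x^{a} = x^{a} \ln x$, the $\ln x$ in the denominator cancels and
$$\frac{dI}{da} = \int_{0}^{1} 7 x^{a} \, dx = 7 \left[\frac{x^{a+1}}{a+1}\right]_0^1 = \frac{7}{a + 1}.$$

Integrating with respect to $a$ gives $I(a) = \log{\left(\frac{279936 \left(a + 1\right)^{7}}{19487171} \right)} + C$.

At $a = \frac{5}{6}$ the integrand is identically $0$, so $I(\frac{5}{6}) = 0$. The closed form gives $0$, hence $C = 0$.

Setting $a = 2$:
$$I = \log{\left(\frac{612220032}{19487171} \right)}.$$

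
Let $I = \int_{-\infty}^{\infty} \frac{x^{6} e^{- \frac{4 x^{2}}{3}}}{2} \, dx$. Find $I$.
$\frac{405 \sqrt{3} \sqrt{\pi}}{2048}$

Start from the elementary integral
$$J(a) = \int_{-\infty}^{\infty} \frac{e^{- a x^{2}}}{2} \, dx = \frac{\sqrt{\pi}}{2 \sqrt{a}}.$$

Differentiating under the integral sign brings down a factor of $(-x^2)$:
$$\frac{dJ}{da} = \int_{-\infty}^{\infty} - \frac{x^{2} e^{- a x^{2}}}{2} \, dx = - \frac{\sqrt{\pi}}{4 a^{\frac{3}{2}}}.$$

Repeating $3$ times in total — each differentiation brings down another $(-x^2)$ — gives
$$\frac{d^{3}J}{da^{3}} = \int_{-\infty}^{\infty} - \frac{x^{6} e^{- a x^{2}}}{2} \, dx = - \frac{15 \sqrt{\pi}}{16 a^{\frac{7}{2}}},$$
and the integrand here is $(-1)^{3}$ times the target integrand, so $I = (-1)^{3}\,\frac{d^{3}J}{da^{3}} = \frac{15 \sqrt{\pi}}{16 a^{\frac{7}{2}}}$.

Setting $a = \frac{4}{3}$:
$$I = \frac{405 \sqrt{3} \sqrt{\pi}}{2048}.$$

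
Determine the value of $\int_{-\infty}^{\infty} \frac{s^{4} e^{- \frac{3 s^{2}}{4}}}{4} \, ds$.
$\frac{2 \sqrt{3} \sqrt{\pi}}{9}$

Consider the simpler parametrised integral
$$J(a) = \int_{-\infty}^{\infty} \frac{e^{- a s^{2}}}{4} \, ds = \frac{\sqrt{\pi}}{4 \sqrt{a}}.$$

Differentiating under the integral sign brings down a factor of $(-s^2)$:
$$\frac{dJ}{da} = \int_{-\infty}^{\infty} - \frac{s^{2} e^{- a s^{2}}}{4} \, ds = - \frac{\sqrt{\pi}}{8 a^{\frac{3}{2}}}.$$

Repeating twice in total — each differentiation brings down another $(-s^2)$ — gives
$$\frac{d^{2}J}{da^{2}} = \int_{-\infty}^{\infty} \frac{s^{4} e^{- a s^{2}}}{4} \, ds = \frac{3 \sqrt{\pi}}{16 a^{\frac{5}{2}}},$$
and the integrand here is exactly the target integrand, so $I = \frac{3 \sqrt{\pi}}{16 a^{\frac{5}{2}}}$.

Setting $a = \frac{3}{4}$:
$$I = \frac{2 \sqrt{3} \sqrt{\pi}}{9}.$$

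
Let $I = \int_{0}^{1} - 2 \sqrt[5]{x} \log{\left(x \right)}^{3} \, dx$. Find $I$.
$\frac{625}{108}$

Begin with the known integral
$$J(a) = \int_{0}^{1} - 2 x^{a} \, dx = - \frac{2}{a + 1}.$$

Differentiating under the integral sign brings down a factor of $\ln x$:
$$\frac{dJ}{da} = \int_{0}^{1} - 2 x^{a} \log{\left(x \right)} \, dx = \frac{2}{\left(a + 1\right)^{2}}.$$

Repeating $3$ times in total — each differentiation brings down another $\ln x$ — gives
$$\frac{d^{3}J}{da^{3}} = \int_{0}^{1} - 2 x^{a} \log{\left(x \right)}^{3} \, dx = \frac{12}{\left(a + 1\right)^{4}},$$
and the integrand here is exactly the target integrand, so $I = \frac{12}{\left(a + 1\right)^{4}}$.

Setting $a = \frac{1}{5}$:
$$I = \frac{625}{108}.$$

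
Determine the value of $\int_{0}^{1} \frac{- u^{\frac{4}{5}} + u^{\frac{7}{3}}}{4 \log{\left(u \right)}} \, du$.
$\log{\left(\frac{\sqrt{5} \sqrt[4]{6}}{3} \right)}$

Consider the one-parameter family: let $I(a) = \int_{0}^{1} \frac{u^{\frac{7}{3}} - u^{a}}{4 \log{\left(u \right)}} \, du$.

Since $\dfrac{\partial}{\partial a}\,u^{a} = u^{a} \ln u$, the $\ln u$ in the denominator cancels and
$$\frac{dI}{da} = \int_{0}^{1} - \frac{1}{4} u^{a} \, du = - \frac{1}{4} \left[\frac{u^{a+1}}{a+1}\right]_0^1 = - \frac{1}{4 a + 4}.$$

Integrating with respect to $a$ gives $I(a) = - \frac{\log{\left(a + 1 \right)}}{4} - \frac{\log{\left(3 \right)}}{4} + \frac{\log{\left(10 \right)}}{4} + C$.

At $a = \frac{7}{3}$ the integrand is identically $0$, so $I(\frac{7}{3}) = 0$. The closed form gives $0$, hence $C = 0$.

Setting $a = \frac{4}{5}$:
$$I = \log{\left(\frac{\sqrt{5} \sqrt[4]{6}}{3} \right)}.$$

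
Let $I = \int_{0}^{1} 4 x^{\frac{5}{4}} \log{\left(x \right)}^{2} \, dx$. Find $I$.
$\frac{512}{729}$

Begin with the known integral
$$J(a) = \int_{0}^{1} 4 x^{a} \, dx = \frac{4}{a + 1}.$$

Differentiating under the integral sign brings down a factor of $\ln x$:
$$\frac{dJ}{da} = \int_{0}^{1} 4 x^{a} \log{\left(x \right)} \, dx = - \frac{4}{\left(a + 1\right)^{2}}.$$

Repeating twice in total — each differentiation brings down another $\ln x$ — gives
$$\frac{d^{2}J}{da^{2}} = \int_{0}^{1} 4 x^{a} \log{\left(x \right)}^{2} \, dx = \frac{8}{\left(a + 1\right)^{3}},$$
and the integrand here is exactly the target integrand, so $I = \frac{8}{\left(a + 1\right)^{3}}$.

Setting $a = \frac{5}{4}$:
$$I = \frac{512}{729}.$$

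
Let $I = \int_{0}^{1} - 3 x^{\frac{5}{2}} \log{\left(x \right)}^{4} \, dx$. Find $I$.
$- \frac{2304}{16807}$

Consider the simpler parametrised integral
$$J(a) = \int_{0}^{1} - 3 x^{a} \, dx = - \frac{3}{a + 1}.$$

Differentiating under the integral sign brings down a factor of $\ln x$:
$$\frac{dJ}{da} = \int_{0}^{1} - 3 x^{a} \log{\left(x \right)} \, dx = \frac{3}{\left(a + 1\right)^{2}}.$$

Repeating $4$ times in total — each differentiation brings down another $\ln x$ — gives
$$\frac{d^{4}J}{da^{4}} = \int_{0}^{1} - 3 x^{a} \log{\left(x \right)}^{4} \, dx = - \frac{72}{\left(a + 1\right)^{5}},$$
and the integrand here is exactly the target integrand, so $I = - \frac{72}{\left(a + 1\right)^{5}}$.

Setting $a = \frac{5}{2}$:
$$I = - \frac{2304}{16807}.$$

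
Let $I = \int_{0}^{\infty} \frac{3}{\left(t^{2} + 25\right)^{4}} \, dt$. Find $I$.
$\frac{3 \pi}{500000}$

Recall the elementary integral
$$J(a) = \int_{0}^{\infty} \frac{3}{a^{2} + t^{2}} \, dt = \frac{3 \pi}{2 a}.$$

Differentiating under the integral sign with respect to $a$,
$$\frac{dJ}{da} = \int_{0}^{\infty} - \frac{6 a}{\left(a^{2} + t^{2}\right)^{2}} \, dt = - \frac{3 \pi}{2 a^{2}},$$
so $\int_{0}^{\infty} \frac{3}{\left(a^{2} + t^{2}\right)^{2}} \, dt = \frac{3 \pi}{4 a^{3}}$.

Repeating — each differentiation of $1/(t^2+a^2)^j$ produces $-2ja/(t^2+a^2)^{j+1}$ — and dividing through by $-2ja$ at each step yields, after $3$ differentiations in total,
$$\int_{0}^{\infty} \frac{3}{\left(a^{2} + t^{2}\right)^{4}} \, dt = \frac{15 \pi}{32 a^{7}}.$$

Setting $a = 5$:
$$I = \frac{3 \pi}{500000}.$$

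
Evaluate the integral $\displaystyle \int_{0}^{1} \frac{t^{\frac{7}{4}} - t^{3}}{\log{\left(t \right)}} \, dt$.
$\log{\left(\frac{11}{16} \right)}$

Consider the one-parameter family: let $I(a) = \int_{0}^{1} \frac{- t^{3} + t^{a}}{\log{\left(t \right)}} \, dt$.

Since $\dfrac{\partial}{\partial a}\,t^{a} = t^{a} \ln t$, the $\ln t$ in the denominator cancels and
$$\frac{dI}{da} = \int_{0}^{1} t^{a} \, dt = \left[\frac{t^{a+1}}{a+1}\right]_0^1 = \frac{1}{a + 1}.$$

Integrating with respect to $a$ gives $I(a) = \log{\left(\frac{a}{4} + \frac{1}{4} \right)} + C$.

At $a = 3$ the integrand is identically $0$, so $I(3) = 0$. The closed form gives $0$, hence $C = 0$.

Setting $a = \frac{7}{4}$:
$$I = \log{\left(\frac{11}{16} \right)}.$$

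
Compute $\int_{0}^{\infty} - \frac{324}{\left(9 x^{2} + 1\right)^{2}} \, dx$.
$- 27 \pi$

Start from the standard arctangent integral
$$J(a) = \int_{0}^{\infty} - \frac{4}{a^{2} + x^{2}} \, dx = - \frac{2 \pi}{a}.$$

Differentiating under the integral sign with respect to $a$,
$$\frac{dJ}{da} = \int_{0}^{\infty} \frac{8 a}{\left(a^{2} + x^{2}\right)^{2}} \, dx = \frac{2 \pi}{a^{2}},$$
so $\int_{0}^{\infty} - \frac{4}{\left(a^{2} + x^{2}\right)^{2}} \, dx = - \frac{\pi}{a^{3}}$.

Setting $a = \frac{1}{3}$:
$$I = - 27 \pi.$$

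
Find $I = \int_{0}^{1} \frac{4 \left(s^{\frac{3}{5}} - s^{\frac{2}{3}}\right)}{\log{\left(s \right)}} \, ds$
$- \log{\left(\frac{390625}{331776} \right)}$

Consider the one-parameter family: let $I(a) = \int_{0}^{1} \frac{4 \left(s^{\frac{3}{5}} - s^{a}\right)}{\log{\left(s \right)}} \, ds$.

Since $\dfrac{\partial}{\partial a}\,s^{a} = s^{a} \ln s$, the $\ln s$ in the denominator cancels and
$$\frac{dI}{da} = \int_{0}^{1} -4 s^{a} \, ds = -4 \left[\frac{s^{a+1}}{a+1}\right]_0^1 = - \frac{4}{a + 1}.$$

Integrating with respect to $a$ gives $I(a) = - \log{\left(\frac{625 \left(a + 1\right)^{4}}{4096} \right)} + C$.

At $a = \frac{3}{5}$ the integrand is identically $0$, so $I(\frac{3}{5}) = 0$. The closed form gives $0$, hence $C = 0$.

Setting $a = \frac{2}{3}$:
$$I = - \log{\left(\frac{390625}{331776} \right)}.$$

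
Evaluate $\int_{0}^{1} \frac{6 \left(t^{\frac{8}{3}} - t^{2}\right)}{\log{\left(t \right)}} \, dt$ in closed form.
$- \log{\left(\frac{531441}{1771561} \right)}$

Introduce a parameter $a$ in the exponent: let $I(a) = \int_{0}^{1} \frac{6 \left(t^{\frac{8}{3}} - t^{a}\right)}{\log{\left(t \right)}} \, dt$.

Since $\dfrac{\partial}{\partial a}\,t^{a} = t^{a} \ln t$, the $\ln t$ in the denominator cancels and
$$\frac{dI}{da} = \int_{0}^{1} -6 t^{a} \, dt = -6 \left[\frac{t^{a+1}}{a+1}\right]_0^1 = - \frac{6}{a + 1}.$$

Integrating with respect to $a$ gives $I(a) = - \log{\left(\frac{729 \left(a + 1\right)^{6}}{1771561} \right)} + C$.

At $a = \frac{8}{3}$ the integrand is identically $0$, so $I(\frac{8}{3}) = 0$. The closed form gives $0$, hence $C = 0$.

Setting $a = 2$:
$$I = - \log{\left(\frac{531441}{1771561} \right)}.$$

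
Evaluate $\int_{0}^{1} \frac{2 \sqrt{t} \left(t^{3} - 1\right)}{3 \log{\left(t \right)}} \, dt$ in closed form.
$\frac{2 \log{\left(3 \right)}}{3}$

Consider the one-parameter family: let $I(a) = \int_{0}^{1} \frac{2 \left(- \sqrt{t} + t^{a}\right)}{3 \log{\left(t \right)}} \, dt$.

Since $\dfrac{\partial}{\partial a}\,t^{a} = t^{a} \ln t$, the $\ln t$ in the denominator cancels and
$$\frac{dI}{da} = \int_{0}^{1} \frac{2}{3} t^{a} \, dt = \frac{2}{3} \left[\frac{t^{a+1}}{a+1}\right]_0^1 = \frac{2}{3 \left(a + 1\right)}.$$

Integrating with respect to $a$ gives $I(a) = \log{\left(\frac{2^{\frac{2}{3}} \sqrt[3]{3} \left(a + 1\right)^{\frac{2}{3}}}{3} \right)} + C$.

At $a = \frac{1}{2}$ the integrand is identically $0$, so $I(\frac{1}{2}) = 0$. The closed form gives $0$, hence $C = 0$.

Setting $a = \frac{7}{2}$:
$$I = \frac{2 \log{\left(3 \right)}}{3}.$$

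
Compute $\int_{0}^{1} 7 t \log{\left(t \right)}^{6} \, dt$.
$\frac{315}{8}$

Begin with the known integral
$$J(a) = \int_{0}^{1} 7 t^{a} \, dt = \frac{7}{a + 1}.$$

Differentiating under the integral sign brings down a factor of $\ln t$:
$$\frac{dJ}{da} = \int_{0}^{1} 7 t^{a} \log{\left(t \right)} \, dt = - \frac{7}{\left(a + 1\right)^{2}}.$$

Repeating $6$ times in total — each differentiation brings down another $\ln t$ — gives
$$\frac{d^{6}J}{da^{6}} = \int_{0}^{1} 7 t^{a} \log{\left(t \right)}^{6} \, dt = \frac{5040}{\left(a + 1\right)^{7}},$$
and the integrand here is exactly the target integrand, so $I = \frac{5040}{\left(a + 1\right)^{7}}$.

Setting $a = 1$:
$$I = \frac{315}{8}.$$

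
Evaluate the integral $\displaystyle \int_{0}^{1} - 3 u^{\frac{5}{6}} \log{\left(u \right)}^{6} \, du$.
$- \frac{604661760}{19487171}$

Start from the elementary integral
$$J(a) = \int_{0}^{1} - 3 u^{a} \, du = - \frac{3}{a + 1}.$$

Differentiating under the integral sign brings down a factor of $\ln u$:
$$\frac{dJ}{da} = \int_{0}^{1} - 3 u^{a} \log{\left(u \right)} \, du = \frac{3}{\left(a + 1\right)^{2}}.$$

Repeating $6$ times in total — each differentiation brings down another $\ln u$ — gives
$$\frac{d^{6}J}{da^{6}} = \int_{0}^{1} - 3 u^{a} \log{\left(u \right)}^{6} \, du = - \frac{2160}{\left(a + 1\right)^{7}},$$
and the integrand here is exactly the target integrand, so $I = - \frac{2160}{\left(a + 1\right)^{7}}$.

Setting $a = \frac{5}{6}$:
$$I = - \frac{604661760}{19487171}.$$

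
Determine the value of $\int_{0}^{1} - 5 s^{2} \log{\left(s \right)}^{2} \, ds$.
$- \frac{10}{27}$

Start from the elementary integral
$$J(a) = \int_{0}^{1} - 5 s^{a} \, ds = - \frac{5}{a + 1}.$$

Differentiating under the integral sign brings down a factor of $\ln s$:
$$\frac{dJ}{da} = \int_{0}^{1} - 5 s^{a} \log{\left(s \right)} \, ds = \frac{5}{\left(a + 1\right)^{2}}.$$

Repeating twice in total — each differentiation brings down another $\ln s$ — gives
$$\frac{d^{2}J}{da^{2}} = \int_{0}^{1} - 5 s^{a} \log{\left(s \right)}^{2} \, ds = - \frac{10}{\left(a + 1\right)^{3}},$$
and the integrand here is exactly the target integrand, so $I = - \frac{10}{\left(a + 1\right)^{3}}$.

Setting $a = 2$:
$$I = - \frac{10}{27}.$$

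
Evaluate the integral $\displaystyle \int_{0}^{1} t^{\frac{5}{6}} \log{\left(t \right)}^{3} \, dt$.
$- \frac{7776}{14641}$

Begin with the known integral
$$J(a) = \int_{0}^{1} t^{a} \, dt = \frac{1}{a + 1}.$$

Differentiating under the integral sign brings down a factor of $\ln t$:
$$\frac{dJ}{da} = \int_{0}^{1} t^{a} \log{\left(t \right)} \, dt = - \frac{1}{\left(a + 1\right)^{2}}.$$

Repeating $3$ times in total — each differentiation brings down another $\ln t$ — gives
$$\frac{d^{3}J}{da^{3}} = \int_{0}^{1} t^{a} \log{\left(t \right)}^{3} \, dt = - \frac{6}{\left(a + 1\right)^{4}},$$
and the integrand here is exactly the target integrand, so $I = - \frac{6}{\left(a + 1\right)^{4}}$.

Setting $a = \frac{5}{6}$:
$$I = - \frac{7776}{14641}.$$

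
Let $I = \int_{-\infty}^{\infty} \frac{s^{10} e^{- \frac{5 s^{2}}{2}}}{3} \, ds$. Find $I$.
$\frac{63 \sqrt{10} \sqrt{\pi}}{3125}$

Start from the elementary integral
$$J(a) = \int_{-\infty}^{\infty} \frac{e^{- a s^{2}}}{3} \, ds = \frac{\sqrt{\pi}}{3 \sqrt{a}}.$$

Differentiating under the integral sign brings down a factor of $(-s^2)$:
$$\frac{dJ}{da} = \int_{-\infty}^{\infty} - \frac{s^{2} e^{- a s^{2}}}{3} \, ds = - \frac{\sqrt{\pi}}{6 a^{\frac{3}{2}}}.$$

Repeating $5$ times in total — each differentiation brings down another $(-s^2)$ — gives
$$\frac{d^{5}J}{da^{5}} = \int_{-\infty}^{\infty} - \frac{s^{10} e^{- a s^{2}}}{3} \, ds = - \frac{315 \sqrt{\pi}}{32 a^{\frac{11}{2}}},$$
and the integrand here is $(-1)^{5}$ times the target integrand, so $I = (-1)^{5}\,\frac{d^{5}J}{da^{5}} = \frac{315 \sqrt{\pi}}{32 a^{\frac{11}{2}}}$.

Setting $a = \frac{5}{2}$:
$$I = \frac{63 \sqrt{10} \sqrt{\pi}}{3125}.$$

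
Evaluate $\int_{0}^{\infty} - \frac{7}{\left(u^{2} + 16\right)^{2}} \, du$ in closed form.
$- \frac{7 \pi}{256}$

Begin with the known result
$$J(a) = \int_{0}^{\infty} - \frac{7}{a^{2} + u^{2}} \, du = - \frac{7 \pi}{2 a}.$$

Differentiating under the integral sign with respect to $a$,
$$\frac{dJ}{da} = \int_{0}^{\infty} \frac{14 a}{\left(a^{2} + u^{2}\right)^{2}} \, du = \frac{7 \pi}{2 a^{2}},$$
so $\int_{0}^{\infty} - \frac{7}{\left(a^{2} + u^{2}\right)^{2}} \, du = - \frac{7 \pi}{4 a^{3}}$.

Setting $a = 4$:
$$I = - \frac{7 \pi}{256}.$$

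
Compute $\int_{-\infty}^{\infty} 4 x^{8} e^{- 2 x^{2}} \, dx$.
$\frac{105 \sqrt{2} \sqrt{\pi}}{128}$

Consider the simpler parametrised integral
$$J(a) = \int_{-\infty}^{\infty} 4 e^{- a x^{2}} \, dx = \frac{4 \sqrt{\pi}}{\sqrt{a}}.$$

Differentiating under the integral sign brings down a factor of $(-x^2)$:
$$\frac{dJ}{da} = \int_{-\infty}^{\infty} - 4 x^{2} e^{- a x^{2}} \, dx = - \frac{2 \sqrt{\pi}}{a^{\frac{3}{2}}}.$$

Repeating $4$ times in total — each differentiation brings down another $(-x^2)$ — gives
$$\frac{d^{4}J}{da^{4}} = \int_{-\infty}^{\infty} 4 x^{8} e^{- a x^{2}} \, dx = \frac{105 \sqrt{\pi}}{4 a^{\frac{9}{2}}},$$
and the integrand here is exactly the target integrand, so $I = \frac{105 \sqrt{\pi}}{4 a^{\frac{9}{2}}}$.

Setting $a = 2$:
$$I = \frac{105 \sqrt{2} \sqrt{\pi}}{128}.$$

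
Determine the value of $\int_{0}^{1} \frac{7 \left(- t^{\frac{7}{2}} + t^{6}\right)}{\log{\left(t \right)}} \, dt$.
$\log{\left(\frac{105413504}{4782969} \right)}$

Replace the exponent $\frac{7}{2}$ by a parameter $a$: let $I(a) = \int_{0}^{1} \frac{7 \left(t^{6} - t^{a}\right)}{\log{\left(t \right)}} \, dt$.

Since $\dfrac{\partial}{\partial a}\,t^{a} = t^{a} \ln t$, the $\ln t$ in the denominator cancels and
$$\frac{dI}{da} = \int_{0}^{1} -7 t^{a} \, dt = -7 \left[\frac{t^{a+1}}{a+1}\right]_0^1 = - \frac{7}{a + 1}.$$

Integrating with respect to $a$ gives $I(a) = \log{\left(\frac{823543}{\left(a + 1\right)^{7}} \right)} + C$.

At $a = 6$ the integrand is identically $0$, so $I(6) = 0$. The closed form gives $0$, hence $C = 0$.

Setting $a = \frac{7}{2}$:
$$I = \log{\left(\frac{105413504}{4782969} \right)}.$$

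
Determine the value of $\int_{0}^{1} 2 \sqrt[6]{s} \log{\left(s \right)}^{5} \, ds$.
$- \frac{11197440}{117649}$

Consider the simpler parametrised integral
$$J(a) = \int_{0}^{1} 2 s^{a} \, ds = \frac{2}{a + 1}.$$

Differentiating under the integral sign brings down a factor of $\ln s$:
$$\frac{dJ}{da} = \int_{0}^{1} 2 s^{a} \log{\left(s \right)} \, ds = - \frac{2}{\left(a + 1\right)^{2}}.$$

Repeating $5$ times in total — each differentiation brings down another $\ln s$ — gives
$$\frac{d^{5}J}{da^{5}} = \int_{0}^{1} 2 s^{a} \log{\left(s \right)}^{5} \, ds = - \frac{240}{\left(a + 1\right)^{6}},$$
and the integrand here is exactly the target integrand, so $I = - \frac{240}{\left(a + 1\right)^{6}}$.

Setting $a = \frac{1}{6}$:
$$I = - \frac{11197440}{117649}.$$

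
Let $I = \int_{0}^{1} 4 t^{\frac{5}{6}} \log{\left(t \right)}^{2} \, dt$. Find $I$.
$\frac{1728}{1331}$

Consider the simpler parametrised integral
$$J(a) = \int_{0}^{1} 4 t^{a} \, dt = \frac{4}{a + 1}.$$

Differentiating under the integral sign brings down a factor of $\ln t$:
$$\frac{dJ}{da} = \int_{0}^{1} 4 t^{a} \log{\left(t \right)} \, dt = - \frac{4}{\left(a + 1\right)^{2}}.$$

Repeating twice in total — each differentiation brings down another $\ln t$ — gives
$$\frac{d^{2}J}{da^{2}} = \int_{0}^{1} 4 t^{a} \log{\left(t \right)}^{2} \, dt = \frac{8}{\left(a + 1\right)^{3}},$$
and the integrand here is exactly the target integrand, so $I = \frac{8}{\left(a + 1\right)^{3}}$.

Setting $a = \frac{5}{6}$:
$$I = \frac{1728}{1331}.$$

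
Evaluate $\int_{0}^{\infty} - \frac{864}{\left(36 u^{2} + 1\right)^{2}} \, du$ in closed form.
$- 36 \pi$

Recall the elementary integral
$$J(a) = \int_{0}^{\infty} - \frac{2}{3 \left(a^{2} + u^{2}\right)} \, du = - \frac{\pi}{3 a}.$$

Differentiating under the integral sign with respect to $a$,
$$\frac{dJ}{da} = \int_{0}^{\infty} \frac{4 a}{3 \left(a^{2} + u^{2}\right)^{2}} \, du = \frac{\pi}{3 a^{2}},$$
so $\int_{0}^{\infty} - \frac{2}{3 \left(a^{2} + u^{2}\right)^{2}} \, du = - \frac{\pi}{6 a^{3}}$.

Setting $a = \frac{1}{6}$:
$$I = - 36 \pi.$$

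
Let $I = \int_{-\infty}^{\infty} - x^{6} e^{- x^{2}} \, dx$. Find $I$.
$- \frac{15 \sqrt{\pi}}{8}$

Begin with the known integral
$$J(a) = \int_{-\infty}^{\infty} - e^{- a x^{2}} \, dx = - \frac{\sqrt{\pi}}{\sqrt{a}}.$$

Differentiating under the integral sign brings down a factor of $(-x^2)$:
$$\frac{dJ}{da} = \int_{-\infty}^{\infty} x^{2} e^{- a x^{2}} \, dx = \frac{\sqrt{\pi}}{2 a^{\frac{3}{2}}}.$$

Repeating $3$ times in total — each differentiation brings down another $(-x^2)$ — gives
$$\frac{d^{3}J}{da^{3}} = \int_{-\infty}^{\infty} x^{6} e^{- a x^{2}} \, dx = \frac{15 \sqrt{\pi}}{8 a^{\frac{7}{2}}},$$
and the integrand here is $(-1)^{3}$ times the target integrand, so $I = (-1)^{3}\,\frac{d^{3}J}{da^{3}} = - \frac{15 \sqrt{\pi}}{8 a^{\frac{7}{2}}}$.

Setting $a = 1$:
$$I = - \frac{15 \sqrt{\pi}}{8}.$$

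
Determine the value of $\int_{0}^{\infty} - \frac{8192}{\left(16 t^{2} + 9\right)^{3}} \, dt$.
$- \frac{128 \pi}{81}$

Recall the elementary integral
$$J(a) = \int_{0}^{\infty} - \frac{2}{a^{2} + t^{2}} \, dt = - \frac{\pi}{a}.$$

Differentiating under the integral sign with respect to $a$,
$$\frac{dJ}{da} = \int_{0}^{\infty} \frac{4 a}{\left(a^{2} + t^{2}\right)^{2}} \, dt = \frac{\pi}{a^{2}},$$
so $\int_{0}^{\infty} - \frac{2}{\left(a^{2} + t^{2}\right)^{2}} \, dt = - \frac{\pi}{2 a^{3}}$.

Repeating — each differentiation of $1/(t^2+a^2)^j$ produces $-2ja/(t^2+a^2)^{j+1}$ — and dividing through by $-2ja$ at each step yields, after $2$ differentiations in total,
$$\int_{0}^{\infty} - \frac{2}{\left(a^{2} + t^{2}\right)^{3}} \, dt = - \frac{3 \pi}{8 a^{5}}.$$

Setting $a = \frac{3}{4}$:
$$I = - \frac{128 \pi}{81}.$$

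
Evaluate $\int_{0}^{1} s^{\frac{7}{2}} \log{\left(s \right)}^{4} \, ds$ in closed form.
$\frac{256}{19683}$

Start from the elementary integral
$$J(a) = \int_{0}^{1} s^{a} \, ds = \frac{1}{a + 1}.$$

Differentiating under the integral sign brings down a factor of $\ln s$:
$$\frac{dJ}{da} = \int_{0}^{1} s^{a} \log{\left(s \right)} \, ds = - \frac{1}{\left(a + 1\right)^{2}}.$$

Repeating $4$ times in total — each differentiation brings down another $\ln s$ — gives
$$\frac{d^{4}J}{da^{4}} = \int_{0}^{1} s^{a} \log{\left(s \right)}^{4} \, ds = \frac{24}{\left(a + 1\right)^{5}},$$
and the integrand here is exactly the target integrand, so $I = \frac{24}{\left(a + 1\right)^{5}}$.

Setting $a = \frac{7}{2}$:
$$I = \frac{256}{19683}.$$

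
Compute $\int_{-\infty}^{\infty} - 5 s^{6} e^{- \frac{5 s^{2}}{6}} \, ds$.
$- \frac{81 \sqrt{30} \sqrt{\pi}}{25}$

Begin with the known integral
$$J(a) = \int_{-\infty}^{\infty} - 5 e^{- a s^{2}} \, ds = - \frac{5 \sqrt{\pi}}{\sqrt{a}}.$$

Differentiating under the integral sign brings down a factor of $(-s^2)$:
$$\frac{dJ}{da} = \int_{-\infty}^{\infty} 5 s^{2} e^{- a s^{2}} \, ds = \frac{5 \sqrt{\pi}}{2 a^{\frac{3}{2}}}.$$

Repeating $3$ times in total — each differentiation brings down another $(-s^2)$ — gives
$$\frac{d^{3}J}{da^{3}} = \int_{-\infty}^{\infty} 5 s^{6} e^{- a s^{2}} \, ds = \frac{75 \sqrt{\pi}}{8 a^{\frac{7}{2}}},$$
and the integrand here is $(-1)^{3}$ times the target integrand, so $I = (-1)^{3}\,\frac{d^{3}J}{da^{3}} = - \frac{75 \sqrt{\pi}}{8 a^{\frac{7}{2}}}$.

Setting $a = \frac{5}{6}$:
$$I = - \frac{81 \sqrt{30} \sqrt{\pi}}{25}.$$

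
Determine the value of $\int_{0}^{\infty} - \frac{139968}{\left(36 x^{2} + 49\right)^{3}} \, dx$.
$- \frac{4374 \pi}{16807}$

Recall the elementary integral
$$J(a) = \int_{0}^{\infty} - \frac{3}{a^{2} + x^{2}} \, dx = - \frac{3 \pi}{2 a}.$$

Differentiating under the integral sign with respect to $a$,
$$\frac{dJ}{da} = \int_{0}^{\infty} \frac{6 a}{\left(a^{2} + x^{2}\right)^{2}} \, dx = \frac{3 \pi}{2 a^{2}},$$
so $\int_{0}^{\infty} - \frac{3}{\left(a^{2} + x^{2}\right)^{2}} \, dx = - \frac{3 \pi}{4 a^{3}}$.

Repeating — each differentiation of $1/(x^2+a^2)^j$ produces $-2ja/(x^2+a^2)^{j+1}$ — and dividing through by $-2ja$ at each step yields, after $2$ differentiations in total,
$$\int_{0}^{\infty} - \frac{3}{\left(a^{2} + x^{2}\right)^{3}} \, dx = - \frac{9 \pi}{16 a^{5}}.$$

Setting $a = \frac{7}{6}$:
$$I = - \frac{4374 \pi}{16807}.$$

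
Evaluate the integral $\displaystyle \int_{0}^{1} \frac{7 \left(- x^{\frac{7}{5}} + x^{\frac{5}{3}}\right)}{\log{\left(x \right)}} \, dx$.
$\log{\left(\frac{10000000}{4782969} \right)}$

Introduce a parameter $a$ in the exponent: let $I(a) = \int_{0}^{1} \frac{7 \left(- x^{\frac{7}{5}} + x^{a}\right)}{\log{\left(x \right)}} \, dx$.

Since $\dfrac{\partial}{\partial a}\,x^{a} = x^{a} \ln x$, the $\ln x$ in the denominator cancels and
$$\frac{dI}{da} = \int_{0}^{1} 7 x^{a} \, dx = 7 \left[\frac{x^{a+1}}{a+1}\right]_0^1 = \frac{7}{a + 1}.$$

Integrating with respect to $a$ gives $I(a) = \log{\left(\frac{78125 \left(a + 1\right)^{7}}{35831808} \right)} + C$.

At $a = \frac{7}{5}$ the integrand is identically $0$, so $I(\frac{7}{5}) = 0$. The closed form gives $0$, hence $C = 0$.

Setting $a = \frac{5}{3}$:
$$I = \log{\left(\frac{10000000}{4782969} \right)}.$$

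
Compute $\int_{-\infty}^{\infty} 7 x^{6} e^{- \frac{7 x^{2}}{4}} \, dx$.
$\frac{240 \sqrt{7} \sqrt{\pi}}{343}$

Start from the elementary integral
$$J(a) = \int_{-\infty}^{\infty} 7 e^{- a x^{2}} \, dx = \frac{7 \sqrt{\pi}}{\sqrt{a}}.$$

Differentiating under the integral sign brings down a factor of $(-x^2)$:
$$\frac{dJ}{da} = \int_{-\infty}^{\infty} - 7 x^{2} e^{- a x^{2}} \, dx = - \frac{7 \sqrt{\pi}}{2 a^{\frac{3}{2}}}.$$

Repeating $3$ times in total — each differentiation brings down another $(-x^2)$ — gives
$$\frac{d^{3}J}{da^{3}} = \int_{-\infty}^{\infty} - 7 x^{6} e^{- a x^{2}} \, dx = - \frac{105 \sqrt{\pi}}{8 a^{\frac{7}{2}}},$$
and the integrand here is $(-1)^{3}$ times the target integrand, so $I = (-1)^{3}\,\frac{d^{3}J}{da^{3}} = \frac{105 \sqrt{\pi}}{8 a^{\frac{7}{2}}}$.

Setting $a = \frac{7}{4}$:
$$I = \frac{240 \sqrt{7} \sqrt{\pi}}{343}.$$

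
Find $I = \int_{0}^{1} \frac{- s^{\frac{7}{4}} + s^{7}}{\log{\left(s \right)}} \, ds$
$- \log{\left(\frac{11}{32} \right)}$

Introduce a parameter $a$ in the exponent: let $I(a) = \int_{0}^{1} \frac{s^{7} - s^{a}}{\log{\left(s \right)}} \, ds$.

Since $\dfrac{\partial}{\partial a}\,s^{a} = s^{a} \ln s$, the $\ln s$ in the denominator cancels and
$$\frac{dI}{da} = \int_{0}^{1} -1 s^{a} \, ds = -1 \left[\frac{s^{a+1}}{a+1}\right]_0^1 = - \frac{1}{a + 1}.$$

Integrating with respect to $a$ gives $I(a) = - \log{\left(\frac{a}{8} + \frac{1}{8} \right)} + C$.

At $a = 7$ the integrand is identically $0$, so $I(7) = 0$. The closed form gives $0$, hence $C = 0$.

Setting $a = \frac{7}{4}$:
$$I = - \log{\left(\frac{11}{32} \right)}.$$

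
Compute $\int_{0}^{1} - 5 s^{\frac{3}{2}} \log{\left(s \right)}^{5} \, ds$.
$\frac{1536}{625}$

Consider the simpler parametrised integral
$$J(a) = \int_{0}^{1} - 5 s^{a} \, ds = - \frac{5}{a + 1}.$$

Differentiating under the integral sign brings down a factor of $\ln s$:
$$\frac{dJ}{da} = \int_{0}^{1} - 5 s^{a} \log{\left(s \right)} \, ds = \frac{5}{\left(a + 1\right)^{2}}.$$

Repeating $5$ times in total — each differentiation brings down another $\ln s$ — gives
$$\frac{d^{5}J}{da^{5}} = \int_{0}^{1} - 5 s^{a} \log{\left(s \right)}^{5} \, ds = \frac{600}{\left(a + 1\right)^{6}},$$
and the integrand here is exactly the target integrand, so $I = \frac{600}{\left(a + 1\right)^{6}}$.

Setting $a = \frac{3}{2}$:
$$I = \frac{1536}{625}.$$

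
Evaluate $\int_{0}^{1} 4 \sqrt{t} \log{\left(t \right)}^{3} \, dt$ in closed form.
$- \frac{128}{27}$

Start from the elementary integral
$$J(a) = \int_{0}^{1} 4 t^{a} \, dt = \frac{4}{a + 1}.$$

Differentiating under the integral sign brings down a factor of $\ln t$:
$$\frac{dJ}{da} = \int_{0}^{1} 4 t^{a} \log{\left(t \right)} \, dt = - \frac{4}{\left(a + 1\right)^{2}}.$$

Repeating $3$ times in total — each differentiation brings down another $\ln t$ — gives
$$\frac{d^{3}J}{da^{3}} = \int_{0}^{1} 4 t^{a} \log{\left(t \right)}^{3} \, dt = - \frac{24}{\left(a + 1\right)^{4}},$$
and the integrand here is exactly the target integrand, so $I = - \frac{24}{\left(a + 1\right)^{4}}$.

Setting $a = \frac{1}{2}$:
$$I = - \frac{128}{27}.$$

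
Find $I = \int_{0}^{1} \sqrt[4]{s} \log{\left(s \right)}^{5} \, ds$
$- \frac{98304}{3125}$

Consider the simpler parametrised integral
$$J(a) = \int_{0}^{1} s^{a} \, ds = \frac{1}{a + 1}.$$

Differentiating under the integral sign brings down a factor of $\ln s$:
$$\frac{dJ}{da} = \int_{0}^{1} s^{a} \log{\left(s \right)} \, ds = - \frac{1}{\left(a + 1\right)^{2}}.$$

Repeating $5$ times in total — each differentiation brings down another $\ln s$ — gives
$$\frac{d^{5}J}{da^{5}} = \int_{0}^{1} s^{a} \log{\left(s \right)}^{5} \, ds = - \frac{120}{\left(a + 1\right)^{6}},$$
and the integrand here is exactly the target integrand, so $I = - \frac{120}{\left(a + 1\right)^{6}}$.

Setting $a = \frac{1}{4}$:
$$I = - \frac{98304}{3125}.$$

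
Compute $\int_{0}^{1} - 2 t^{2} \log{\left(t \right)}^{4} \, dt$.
$- \frac{16}{81}$

Consider the simpler parametrised integral
$$J(a) = \int_{0}^{1} - 2 t^{a} \, dt = - \frac{2}{a + 1}.$$

Differentiating under the integral sign brings down a factor of $\ln t$:
$$\frac{dJ}{da} = \int_{0}^{1} - 2 t^{a} \log{\left(t \right)} \, dt = \frac{2}{\left(a + 1\right)^{2}}.$$

Repeating $4$ times in total — each differentiation brings down another $\ln t$ — gives
$$\frac{d^{4}J}{da^{4}} = \int_{0}^{1} - 2 t^{a} \log{\left(t \right)}^{4} \, dt = - \frac{48}{\left(a + 1\right)^{5}},$$
and the integrand here is exactly the target integrand, so $I = - \frac{48}{\left(a + 1\right)^{5}}$.

Setting $a = 2$:
$$I = - \frac{16}{81}.$$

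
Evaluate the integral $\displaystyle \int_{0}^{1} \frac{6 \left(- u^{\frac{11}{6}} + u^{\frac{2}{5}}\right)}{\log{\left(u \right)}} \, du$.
$\log{\left(\frac{5489031744}{377149515625} \right)}$

Consider the one-parameter family: let $I(a) = \int_{0}^{1} \frac{6 \left(- u^{\frac{11}{6}} + u^{a}\right)}{\log{\left(u \right)}} \, du$.

Since $\dfrac{\partial}{\partial a}\,u^{a} = u^{a} \ln u$, the $\ln u$ in the denominator cancels and
$$\frac{dI}{da} = \int_{0}^{1} 6 u^{a} \, du = 6 \left[\frac{u^{a+1}}{a+1}\right]_0^1 = \frac{6}{a + 1}.$$

Integrating with respect to $a$ gives $I(a) = \log{\left(\frac{46656 \left(a + 1\right)^{6}}{24137569} \right)} + C$.

At $a = \frac{11}{6}$ the integrand is identically $0$, so $I(\frac{11}{6}) = 0$. The closed form gives $0$, hence $C = 0$.

Setting $a = \frac{2}{5}$:
$$I = \log{\left(\frac{5489031744}{377149515625} \right)}.$$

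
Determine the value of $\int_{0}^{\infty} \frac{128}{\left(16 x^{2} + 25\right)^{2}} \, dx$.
$\frac{8 \pi}{125}$

Recall the elementary integral
$$J(a) = \int_{0}^{\infty} \frac{1}{2 \left(a^{2} + x^{2}\right)} \, dx = \frac{\pi}{4 a}.$$

Differentiating under the integral sign with respect to $a$,
$$\frac{dJ}{da} = \int_{0}^{\infty} - \frac{a}{\left(a^{2} + x^{2}\right)^{2}} \, dx = - \frac{\pi}{4 a^{2}},$$
so $\int_{0}^{\infty} \frac{1}{2 \left(a^{2} + x^{2}\right)^{2}} \, dx = \frac{\pi}{8 a^{3}}$.

Setting $a = \frac{5}{4}$:
$$I = \frac{8 \pi}{125}.$$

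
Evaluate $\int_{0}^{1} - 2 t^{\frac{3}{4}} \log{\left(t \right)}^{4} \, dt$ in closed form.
$- \frac{49152}{16807}$

Begin with the known integral
$$J(a) = \int_{0}^{1} - 2 t^{a} \, dt = - \frac{2}{a + 1}.$$

Differentiating under the integral sign brings down a factor of $\ln t$:
$$\frac{dJ}{da} = \int_{0}^{1} - 2 t^{a} \log{\left(t \right)} \, dt = \frac{2}{\left(a + 1\right)^{2}}.$$

Repeating $4$ times in total — each differentiation brings down another $\ln t$ — gives
$$\frac{d^{4}J}{da^{4}} = \int_{0}^{1} - 2 t^{a} \log{\left(t \right)}^{4} \, dt = - \frac{48}{\left(a + 1\right)^{5}},$$
and the integrand here is exactly the target integrand, so $I = - \frac{48}{\left(a + 1\right)^{5}}$.

Setting $a = \frac{3}{4}$:
$$I = - \frac{49152}{16807}.$$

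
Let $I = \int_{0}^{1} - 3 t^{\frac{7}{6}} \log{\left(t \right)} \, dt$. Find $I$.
$\frac{108}{169}$

Consider the simpler parametrised integral
$$J(a) = \int_{0}^{1} - 3 t^{a} \, dt = - \frac{3}{a + 1}.$$

Differentiating under the integral sign brings down a factor of $\ln t$:
$$\frac{dJ}{da} = \int_{0}^{1} - 3 t^{a} \log{\left(t \right)} \, dt = \frac{3}{\left(a + 1\right)^{2}}.$$

The integral on the left is $I$, so $I = \frac{3}{\left(a + 1\right)^{2}}$.

Setting $a = \frac{7}{6}$:
$$I = \frac{108}{169}.$$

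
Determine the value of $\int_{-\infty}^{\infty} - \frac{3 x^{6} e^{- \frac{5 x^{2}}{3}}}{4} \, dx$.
$- \frac{243 \sqrt{15} \sqrt{\pi}}{4000}$

Consider the simpler parametrised integral
$$J(a) = \int_{-\infty}^{\infty} - \frac{3 e^{- a x^{2}}}{4} \, dx = - \frac{3 \sqrt{\pi}}{4 \sqrt{a}}.$$

Differentiating under the integral sign brings down a factor of $(-x^2)$:
$$\frac{dJ}{da} = \int_{-\infty}^{\infty} \frac{3 x^{2} e^{- a x^{2}}}{4} \, dx = \frac{3 \sqrt{\pi}}{8 a^{\frac{3}{2}}}.$$

Repeating $3$ times in total — each differentiation brings down another $(-x^2)$ — gives
$$\frac{d^{3}J}{da^{3}} = \int_{-\infty}^{\infty} \frac{3 x^{6} e^{- a x^{2}}}{4} \, dx = \frac{45 \sqrt{\pi}}{32 a^{\frac{7}{2}}},$$
and the integrand here is $(-1)^{3}$ times the target integrand, so $I = (-1)^{3}\,\frac{d^{3}J}{da^{3}} = - \frac{45 \sqrt{\pi}}{32 a^{\frac{7}{2}}}$.

Setting $a = \frac{5}{3}$:
$$I = - \frac{243 \sqrt{15} \sqrt{\pi}}{4000}.$$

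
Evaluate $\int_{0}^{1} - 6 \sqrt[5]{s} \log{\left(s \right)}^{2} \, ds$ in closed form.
$- \frac{125}{18}$

Start from the elementary integral
$$J(a) = \int_{0}^{1} - 6 s^{a} \, ds = - \frac{6}{a + 1}.$$

Differentiating under the integral sign brings down a factor of $\ln s$:
$$\frac{dJ}{da} = \int_{0}^{1} - 6 s^{a} \log{\left(s \right)} \, ds = \frac{6}{\left(a + 1\right)^{2}}.$$

Repeating twice in total — each differentiation brings down another $\ln s$ — gives
$$\frac{d^{2}J}{da^{2}} = \int_{0}^{1} - 6 s^{a} \log{\left(s \right)}^{2} \, ds = - \frac{12}{\left(a + 1\right)^{3}},$$
and the integrand here is exactly the target integrand, so $I = - \frac{12}{\left(a + 1\right)^{3}}$.

Setting $a = \frac{1}{5}$:
$$I = - \frac{125}{18}.$$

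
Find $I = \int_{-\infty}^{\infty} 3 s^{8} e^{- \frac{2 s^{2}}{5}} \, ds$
$\frac{196875 \sqrt{10} \sqrt{\pi}}{512}$

Start from the elementary integral
$$J(a) = \int_{-\infty}^{\infty} 3 e^{- a s^{2}} \, ds = \frac{3 \sqrt{\pi}}{\sqrt{a}}.$$

Differentiating under the integral sign brings down a factor of $(-s^2)$:
$$\frac{dJ}{da} = \int_{-\infty}^{\infty} - 3 s^{2} e^{- a s^{2}} \, ds = - \frac{3 \sqrt{\pi}}{2 a^{\frac{3}{2}}}.$$

Repeating $4$ times in total — each differentiation brings down another $(-s^2)$ — gives
$$\frac{d^{4}J}{da^{4}} = \int_{-\infty}^{\infty} 3 s^{8} e^{- a s^{2}} \, ds = \frac{315 \sqrt{\pi}}{16 a^{\frac{9}{2}}},$$
and the integrand here is exactly the target integrand, so $I = \frac{315 \sqrt{\pi}}{16 a^{\frac{9}{2}}}$.

Setting $a = \frac{2}{5}$:
$$I = \frac{196875 \sqrt{10} \sqrt{\pi}}{512}.$$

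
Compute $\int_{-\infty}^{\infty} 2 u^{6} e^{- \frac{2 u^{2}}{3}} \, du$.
$\frac{405 \sqrt{6} \sqrt{\pi}}{64}$

Consider the simpler parametrised integral
$$J(a) = \int_{-\infty}^{\infty} 2 e^{- a u^{2}} \, du = \frac{2 \sqrt{\pi}}{\sqrt{a}}.$$

Differentiating under the integral sign brings down a factor of $(-u^2)$:
$$\frac{dJ}{da} = \int_{-\infty}^{\infty} - 2 u^{2} e^{- a u^{2}} \, du = - \frac{\sqrt{\pi}}{a^{\frac{3}{2}}}.$$

Repeating $3$ times in total — each differentiation brings down another $(-u^2)$ — gives
$$\frac{d^{3}J}{da^{3}} = \int_{-\infty}^{\infty} - 2 u^{6} e^{- a u^{2}} \, du = - \frac{15 \sqrt{\pi}}{4 a^{\frac{7}{2}}},$$
and the integrand here is $(-1)^{3}$ times the target integrand, so $I = (-1)^{3}\,\frac{d^{3}J}{da^{3}} = \frac{15 \sqrt{\pi}}{4 a^{\frac{7}{2}}}$.

Setting $a = \frac{2}{3}$:
$$I = \frac{405 \sqrt{6} \sqrt{\pi}}{64}.$$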